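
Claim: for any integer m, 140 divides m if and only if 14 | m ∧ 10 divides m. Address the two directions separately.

(→) If 140 ∣ m, write m = 140q. Since 140 = 10·14, m = 14·(10q), so 14 ∣ m; and since 140 = 14·10, m = 10·(14q), so 10 ∣ m.

(←) This fails: take m = 70. Both 14 ∣ 70 and 10 ∣ 70, yet 70 is not a multiple of 140 (since 70 = 0·140 + 70), so 140 ∤ 70.

The forward direction holds; the converse fails.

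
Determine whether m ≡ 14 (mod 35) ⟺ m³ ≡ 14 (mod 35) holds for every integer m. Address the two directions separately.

[⇒] Suppose m ≡ 14 (mod 35). Write m = 35j + 14. Then (35j + 14)³ = 42875j³ + 51450j² + 20580j + 2744 = 35(1225j³ + 1470j² + 588j + 78) + 14, so m³ ≡ 14 (mod 35).

[⇐] Conversely, suppose m³ ≡ 14 (mod 35). The only residue r in {0, …, 34} with r³ ≡ 14 (mod 35) is r = 14, so m ≡ 14 (mod 35).

Both directions hold; the statement is true.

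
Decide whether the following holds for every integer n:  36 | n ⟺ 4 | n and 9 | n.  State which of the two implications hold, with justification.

Both implications hold.

(⟹) If 36 ∣ n, write n = 36q. Since 36 = 9·4, n = 4·(9q), so 4 ∣ n; and since 36 = 4·9, n = 9·(4q), so 9 ∣ n.

(⟸) Suppose 4 ∣ n and 9 ∣ n. Any common multiple of 4 and 9 is a multiple of their lcm; here gcd(4, 9) = 1, so lcm(4, 9) = 4·9 = 36, so 36 ∣ n.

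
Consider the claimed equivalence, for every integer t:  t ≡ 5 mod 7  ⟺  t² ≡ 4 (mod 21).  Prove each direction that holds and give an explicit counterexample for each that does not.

(⇒) This fails: take t = 12. Then 12 ≡ 5 (mod 7), but 12² = 144 ≡ 18 (mod 21), not 4.

(⇐) This fails: take t = 2. Then 2² = 4 ≡ 4 (mod 21), yet 2 ≡ 2 (mod 7), not 5.

Both directions fail.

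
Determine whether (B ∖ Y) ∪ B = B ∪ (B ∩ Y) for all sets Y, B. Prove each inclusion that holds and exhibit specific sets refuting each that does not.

Both inclusions hold.

(⟹) Let x ∈ (B ∖ Y) ∪ B. Then either x ∈ B and x ∉ Y; or x ∈ Y ∩ B. In each case x ∈ B ∪ (B ∩ Y), so (B ∖ Y) ∪ B ⊆ B ∪ (B ∩ Y).

(⟸) Let x ∈ B ∪ (B ∩ Y). Then either x ∈ B and x ∉ Y; or x ∈ Y ∩ B. In each case x ∈ (B ∖ Y) ∪ B, so B ∪ (B ∩ Y) ⊆ (B ∖ Y) ∪ B.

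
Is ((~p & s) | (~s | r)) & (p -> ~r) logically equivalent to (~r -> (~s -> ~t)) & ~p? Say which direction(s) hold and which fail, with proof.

Only the converse holds.

(⟹) This fails. Under r = F, s = F, p = T, t = F, the left side is true but the right side is false.

(⟸) Assume the antecedent. If p is true, the antecedent cannot hold. If p is false, the consequent reduces to true regardless of the other variables. Either way the consequent holds.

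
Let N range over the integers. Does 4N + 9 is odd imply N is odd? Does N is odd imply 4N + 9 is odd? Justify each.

[⇐] Suppose N is odd. Since 4 is even, 4N is even for every N, so 4N + 9 has the same parity as 9, which is odd. Hence 4N + 9 is odd.

[⇒] This fails: take N = 6. Then 4N + 9 = 33, which is odd, yet N = 6 is even, not odd.

(⇒) fails; (⇐) holds.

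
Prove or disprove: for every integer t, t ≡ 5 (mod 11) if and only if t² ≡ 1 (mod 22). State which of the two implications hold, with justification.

Neither implication holds.

(→) This fails: take t = 5. Then 5 ≡ 5 (mod 11), but 5² = 25 ≡ 3 (mod 22), not 1.

(←) This fails: take t = 1. Then 1² = 1 ≡ 1 (mod 22), yet 1 ≡ 1 (mod 11), not 5.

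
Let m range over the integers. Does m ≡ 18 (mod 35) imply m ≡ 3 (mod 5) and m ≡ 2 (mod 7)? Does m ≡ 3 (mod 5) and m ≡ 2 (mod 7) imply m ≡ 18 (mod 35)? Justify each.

(⇒) fails and (⇐) fails.

(→) This fails: m = 18 gives 18 ≡ 18 (mod 35) but 18 ≡ 4 (mod 7), so the conjunction on the right does not hold.

(←) This fails: m = 23 satisfies both congruences on the right (23 ≡ 3 mod 5 and 23 ≡ 2 mod 7) yet 23 ≡ 23 (mod 35), not 18.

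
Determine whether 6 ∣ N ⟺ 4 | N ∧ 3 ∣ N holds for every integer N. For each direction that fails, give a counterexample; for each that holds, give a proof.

(⇒) This fails: take N = 6. Certainly 6 ∣ 6, but 4 ∤ 6.

(⇐) Suppose 4 ∣ N and 3 ∣ N. Any common multiple of 4 and 3 is a multiple of their lcm; here gcd(4, 3) = 1, so lcm(4, 3) = 4·3 = 12, so 12 ∣ N. Since 6 ∣ 12, it follows that 6 ∣ N.

Only the converse holds.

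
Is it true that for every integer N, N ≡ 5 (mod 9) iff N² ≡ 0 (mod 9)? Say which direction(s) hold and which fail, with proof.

(⟹) This fails: take N = 5. Then 5 ≡ 5 (mod 9), but 5² = 25 ≡ 7 (mod 9), not 0.

(⟸) This fails: take N = 0. Then 0² = 0 ≡ 0 (mod 9), yet 0 ≡ 0 (mod 9), not 5.

Neither direction holds.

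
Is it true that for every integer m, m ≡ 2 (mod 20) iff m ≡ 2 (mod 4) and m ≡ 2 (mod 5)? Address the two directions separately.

Both implications hold.

(→) Suppose m ≡ 2 (mod 20); write m = 20j + 2. Since 4 ∣ 20, reducing mod 4 gives m ≡ 2 (mod 4); since 5 ∣ 20, reducing mod 5 gives m ≡ 2 (mod 5).

(←) Conversely, if m ≡ 2 (mod 4) and m ≡ 2 (mod 5), then by the Chinese remainder theorem m ≡ 2 (mod 20). This is exactly m ≡ 2 (mod 20).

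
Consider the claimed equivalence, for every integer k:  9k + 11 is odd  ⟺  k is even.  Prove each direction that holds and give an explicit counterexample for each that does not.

Both directions hold; the statement is true.

(⟸) Suppose k is even; write k = 2j. Then 9k + 11 = 9·(2j) + 11 = 2·9j + 11, which is odd.

(⟹) Suppose 9k + 11 is odd. Since 9 is odd, 9k and k have the same parity, so 9k + 11 ≡ k + 11 (mod 2). As 11 is odd, 9k + 11 is odd exactly when k is even. Thus k is even.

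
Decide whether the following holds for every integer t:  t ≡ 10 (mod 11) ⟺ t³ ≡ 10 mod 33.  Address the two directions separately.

Not equivalent: only (⇐) holds.

Converse. The residues r modulo 33 with r³ ≡ 10 (mod 33) are exactly {10}, and each is ≡ 10 (mod 11).

Forward direction. This fails: take t = 21. Then 21 ≡ 10 (mod 11), but 21³ = 9261 ≡ 21 (mod 33), not 10.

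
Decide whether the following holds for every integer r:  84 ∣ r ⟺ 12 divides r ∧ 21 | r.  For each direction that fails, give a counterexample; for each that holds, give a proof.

[⇒] If 84 ∣ r, write r = 84q. Since 84 = 7·12, r = 12·(7q), so 12 ∣ r; and since 84 = 4·21, r = 21·(4q), so 21 ∣ r.

[⇐] Suppose 12 ∣ r and 21 ∣ r. Any common multiple of 12 and 21 is a multiple of their lcm; here lcm(12, 21) = 12·21/gcd(12, 21) = 252/3 = 84, so 84 ∣ r.

Both directions hold; the statement is true.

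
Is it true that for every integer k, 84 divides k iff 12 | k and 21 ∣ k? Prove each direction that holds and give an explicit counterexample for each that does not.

Both implications hold.

Forward direction. If 84 ∣ k, write k = 84q. Since 84 = 7·12, k = 12·(7q), so 12 ∣ k; and since 84 = 4·21, k = 21·(4q), so 21 ∣ k.

Converse. Suppose 12 ∣ k and 21 ∣ k. Any common multiple of 12 and 21 is a multiple of their lcm; here lcm(12, 21) = 12·21/gcd(12, 21) = 252/3 = 84, so 84 ∣ k.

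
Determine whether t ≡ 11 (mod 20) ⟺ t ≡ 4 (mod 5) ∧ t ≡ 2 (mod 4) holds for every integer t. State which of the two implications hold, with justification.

Neither implication holds.

(⇒) This fails: t = 11 gives 11 ≡ 11 (mod 20) but 11 ≡ 1 (mod 5), so the conjunction on the right does not hold.

(⇐) This fails: t = 14 satisfies both congruences on the right (14 ≡ 4 mod 5 and 14 ≡ 2 mod 4) yet 14 ≡ 14 (mod 20), not 11.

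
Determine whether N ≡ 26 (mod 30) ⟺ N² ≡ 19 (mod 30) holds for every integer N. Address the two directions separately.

(⟹) This fails: take N = 26. Then 26 ≡ 26 (mod 30), but 26² = 676 ≡ 16 (mod 30), not 19.

(⟸) This fails: take N = 7. Then 7² = 49 ≡ 19 (mod 30), yet 7 ≡ 7 (mod 30), not 26.

Neither direction holds.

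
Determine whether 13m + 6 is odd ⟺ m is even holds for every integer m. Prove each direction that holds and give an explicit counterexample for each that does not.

[⇒] This fails: m = 5 gives 13m + 6 = 71, which is odd, but 5 is odd, not even.

[⇐] This also fails: m = 2 is even, but 13m + 6 = 32 is even, not odd.

Neither direction holds.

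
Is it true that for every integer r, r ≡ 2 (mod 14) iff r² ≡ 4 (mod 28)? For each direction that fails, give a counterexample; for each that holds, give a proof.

(⇒) holds; (⇐) fails.

(→) Suppose r ≡ 2 (mod 14). Working modulo 28, r ∈ {2, 16}; for each such r, r² ≡ 4 (mod 28).

(←) This fails: take r = 12. Then 12² = 144 ≡ 4 (mod 28), yet 12 ≡ 12 (mod 14), not 2.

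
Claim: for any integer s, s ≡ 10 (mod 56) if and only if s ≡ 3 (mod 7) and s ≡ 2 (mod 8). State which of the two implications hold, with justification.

(⟸) If s ≡ 3 (mod 7) and s ≡ 2 (mod 8), then by the Chinese remainder theorem s ≡ 10 (mod 56). This is exactly s ≡ 10 (mod 56).

(⟹) Suppose s ≡ 10 (mod 56); write s = 56j + 10. Since 7 ∣ 56, reducing mod 7 gives s ≡ 10 ≡ 3 (mod 7); since 8 ∣ 56, reducing mod 8 gives s ≡ 10 ≡ 2 (mod 8).

Both directions hold.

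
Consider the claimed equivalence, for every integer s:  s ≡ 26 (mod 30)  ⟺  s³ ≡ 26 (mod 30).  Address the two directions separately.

(⇒) Suppose s ≡ 26 (mod 30). Write s = 30j + 26. Then (30j + 26)³ = 27000j³ + 70200j² + 60840j + 17576 = 30(900j³ + 2340j² + 2028j + 585) + 26, so s³ ≡ 26 (mod 30).

(⇐) Conversely, suppose s³ ≡ 26 (mod 30). The only residue r in {0, …, 29} with r³ ≡ 26 (mod 30) is r = 26, so s ≡ 26 (mod 30).

Both implications hold.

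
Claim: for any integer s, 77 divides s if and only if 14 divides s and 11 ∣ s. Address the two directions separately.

(⇐) Suppose 14 ∣ s and 11 ∣ s. Any common multiple of 14 and 11 is a multiple of their lcm; here gcd(14, 11) = 1, so lcm(14, 11) = 14·11 = 154, so 154 ∣ s. Since 77 ∣ 154, it follows that 77 ∣ s.

(⇒) This fails: take s = 77. Certainly 77 ∣ 77, but 14 ∤ 77.

The forward direction fails; the converse holds.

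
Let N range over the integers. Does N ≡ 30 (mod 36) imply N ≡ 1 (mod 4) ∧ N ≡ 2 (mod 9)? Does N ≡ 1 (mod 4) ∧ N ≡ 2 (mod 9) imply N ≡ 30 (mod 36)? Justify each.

Neither implication holds.

(⇒) This fails: N = 30 gives 30 ≡ 30 (mod 36) but 30 ≡ 2 (mod 4), so the conjunction on the right does not hold.

(⇐) This fails: N = 29 satisfies both congruences on the right (29 ≡ 1 mod 4 and 29 ≡ 2 mod 9) yet 29 ≡ 29 (mod 36), not 30.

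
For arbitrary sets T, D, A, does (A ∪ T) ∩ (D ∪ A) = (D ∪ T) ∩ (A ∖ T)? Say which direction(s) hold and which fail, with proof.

Forward inclusion. This inclusion fails. Take T = {1}, D = {1}, A = ∅; then 1 ∈ (A ∪ T) ∩ (D ∪ A) but 1 ∉ (D ∪ T) ∩ (A ∖ T).

Reverse inclusion. Let x ∈ (D ∪ T) ∩ (A ∖ T). Then x ∈ D ∩ A and x ∉ T, from which x ∈ (A ∪ T) ∩ (D ∪ A).

Only the reverse inclusion holds.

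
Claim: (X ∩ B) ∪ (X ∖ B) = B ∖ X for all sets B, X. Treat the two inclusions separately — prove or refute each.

Forward inclusion. This inclusion fails. Take B = ∅, X = {1}; then 1 ∈ (X ∩ B) ∪ (X ∖ B) but 1 ∉ B ∖ X.

Reverse inclusion. This inclusion fails. Take B = {1}, X = ∅; then 1 ∈ B ∖ X but 1 ∉ (X ∩ B) ∪ (X ∖ B).

(⊆) fails and (⊇) fails.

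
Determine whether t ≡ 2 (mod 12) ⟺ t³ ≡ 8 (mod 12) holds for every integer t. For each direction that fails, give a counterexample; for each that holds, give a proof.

Not equivalent: only (⇒) holds.

(⇒) Suppose t ≡ 2 (mod 12). Write t = 12j + 2. Then (12j + 2)³ = 1728j³ + 864j² + 144j + 8 = 12(144j³ + 72j² + 12j) + 8, so t³ ≡ 8 (mod 12).

(⇐) This fails: take t = 8. Then 8³ = 512 ≡ 8 (mod 12), yet 8 ≡ 8 (mod 12), not 2.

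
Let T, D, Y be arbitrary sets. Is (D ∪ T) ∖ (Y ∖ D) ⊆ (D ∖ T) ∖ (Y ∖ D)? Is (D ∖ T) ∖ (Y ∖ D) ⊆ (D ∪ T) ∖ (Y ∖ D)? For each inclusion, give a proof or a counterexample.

Only the reverse inclusion holds.

(⊆) This inclusion fails. Take T = {1}, D = ∅, Y = ∅; then 1 ∈ (D ∪ T) ∖ (Y ∖ D) but 1 ∉ (D ∖ T) ∖ (Y ∖ D).

(⊇) Let x ∈ (D ∖ T) ∖ (Y ∖ D). Then either x ∈ D and x ∉ T, Y; or x ∈ D ∩ Y and x ∉ T. In each case x ∈ (D ∪ T) ∖ (Y ∖ D), so (D ∖ T) ∖ (Y ∖ D) ⊆ (D ∪ T) ∖ (Y ∖ D).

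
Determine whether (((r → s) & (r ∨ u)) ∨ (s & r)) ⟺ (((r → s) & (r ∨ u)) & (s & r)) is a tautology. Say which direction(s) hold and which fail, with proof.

(⟹) This fails. Under u = T, s = F, r = F, the left side is true but the right side is false.

(⟸) Assume the antecedent. If u is true, the antecedent forces (u = T, s = T, r = T), and ((r → s) & (r ∨ u)) ∨ (s & r) holds there. If u is false, the antecedent forces (u = F, s = T, r = T), and ((r → s) & (r ∨ u)) ∨ (s & r) holds there. Either way ((r → s) & (r ∨ u)) ∨ (s & r) holds.

The forward direction fails; the converse holds.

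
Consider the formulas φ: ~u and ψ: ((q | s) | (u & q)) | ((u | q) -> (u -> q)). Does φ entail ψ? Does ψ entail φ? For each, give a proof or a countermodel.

Not equivalent: only (⇒) holds.

Forward direction. Assume the antecedent. If q is true, the consequent reduces to true regardless of the other variables. If q is false, the antecedent forces (q = F, u = F, s = F) or (q = F, u = F, s = T), and the consequent holds there. Either way the consequent holds.

Converse. This fails. Under q = T, u = T, s = F, the left side is false but the right side is true.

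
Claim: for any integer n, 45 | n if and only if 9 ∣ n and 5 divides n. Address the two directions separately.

Equivalent; both directions hold.

(⇒) If 45 ∣ n, write n = 45q. Since 45 = 5·9, n = 9·(5q), so 9 ∣ n; and since 45 = 9·5, n = 5·(9q), so 5 ∣ n.

(⇐) Suppose 9 ∣ n and 5 ∣ n. Any common multiple of 9 and 5 is a multiple of their lcm; here gcd(9, 5) = 1, so lcm(9, 5) = 9·5 = 45, so 45 ∣ n.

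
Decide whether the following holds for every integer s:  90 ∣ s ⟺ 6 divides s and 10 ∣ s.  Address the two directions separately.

Not equivalent: only (⇒) holds.

[⇒] If 90 ∣ s, write s = 90q. Since 90 = 15·6, s = 6·(15q), so 6 ∣ s; and since 90 = 9·10, s = 10·(9q), so 10 ∣ s.

[⇐] This fails: take s = 30. Both 6 ∣ 30 and 10 ∣ 30, yet 30 is not a multiple of 90 (since 30 = 0·90 + 30), so 90 ∤ 30.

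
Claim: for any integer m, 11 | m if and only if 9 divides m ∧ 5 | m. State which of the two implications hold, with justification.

(→) This fails: take m = 11. Certainly 11 ∣ 11, but 9 ∤ 11.

(←) This fails: take m = 45. Both 9 ∣ 45 and 5 ∣ 45, yet 45 is not a multiple of 11 (since 45 = 4·11 + 1), so 11 ∤ 45.

(⇒) fails and (⇐) fails.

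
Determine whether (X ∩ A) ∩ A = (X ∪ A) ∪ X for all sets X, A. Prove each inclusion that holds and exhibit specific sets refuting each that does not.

Only the forward inclusion holds.

(⟹) Let x ∈ (X ∩ A) ∩ A. Then x ∈ X ∩ A, from which x ∈ (X ∪ A) ∪ X.

(⟸) This inclusion fails. Take X = {1}, A = ∅; then 1 ∈ (X ∪ A) ∪ X but 1 ∉ (X ∩ A) ∩ A.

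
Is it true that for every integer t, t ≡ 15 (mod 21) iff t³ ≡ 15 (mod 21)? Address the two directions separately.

The forward direction holds; the converse fails.

(⟹) Suppose t ≡ 15 (mod 21). Write t = 21j + 15. Then (21j + 15)³ = 9261j³ + 19845j² + 14175j + 3375 = 21(441j³ + 945j² + 675j + 160) + 15, so t³ ≡ 15 (mod 21).

(⟸) This fails: take t = 9. Then 9³ = 729 ≡ 15 (mod 21), yet 9 ≡ 9 (mod 21), not 15.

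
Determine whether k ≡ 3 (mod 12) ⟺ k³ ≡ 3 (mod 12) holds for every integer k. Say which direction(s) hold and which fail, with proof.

Both implications hold.

(⟸) For the converse, argue contrapositively. If k ≢ 3 (mod 12), then k is congruent to one of 0, 1, 2, 4, 5, 6, 7, 8, 9, 10, 11 modulo 12, and these give k³ ≡ 0, 1, 8, 4, 5, 0, 7, 8, 9, 4, 11 respectively — never 3.

(⟹) Suppose k ≡ 3 (mod 12). Write k = 12j + 3. Then (12j + 3)³ = 1728j³ + 1296j² + 324j + 27 = 12(144j³ + 108j² + 27j + 2) + 3, so k³ ≡ 3 (mod 12).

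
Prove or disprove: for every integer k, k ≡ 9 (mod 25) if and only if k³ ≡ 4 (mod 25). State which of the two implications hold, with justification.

Equivalent; both directions hold.

(⇒) Suppose k ≡ 9 (mod 25). Write k = 25j + 9. Then (25j + 9)³ = 15625j³ + 16875j² + 6075j + 729 = 25(625j³ + 675j² + 243j + 29) + 4, so k³ ≡ 4 (mod 25).

(⇐) Conversely, suppose k³ ≡ 4 (mod 25). The only residue r in {0, …, 24} with r³ ≡ 4 (mod 25) is r = 9, so k ≡ 9 (mod 25).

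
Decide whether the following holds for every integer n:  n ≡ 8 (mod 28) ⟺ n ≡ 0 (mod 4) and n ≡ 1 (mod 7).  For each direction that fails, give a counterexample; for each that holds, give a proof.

(←) If n ≡ 0 (mod 4) and n ≡ 1 (mod 7), then by the Chinese remainder theorem n ≡ 8 (mod 28). This is exactly n ≡ 8 (mod 28).

(→) Suppose n ≡ 8 (mod 28); write n = 28j + 8. Since 4 ∣ 28, reducing mod 4 gives n ≡ 8 ≡ 0 (mod 4); since 7 ∣ 28, reducing mod 7 gives n ≡ 8 ≡ 1 (mod 7).

Both directions hold; the statement is true.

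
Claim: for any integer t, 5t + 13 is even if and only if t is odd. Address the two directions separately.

[⇒] Suppose 5t + 13 is even. Since 5 is odd, 5t and t have the same parity, so 5t + 13 ≡ t + 13 (mod 2). As 13 is odd, 5t + 13 is even exactly when t is odd. Thus t is odd.

[⇐] Conversely, suppose t is odd; write t = 2j + 1. Then 5t + 13 = 5·(2j + 1) + 13 = 2·5j + 18, which is even.

Both directions hold; the statement is true.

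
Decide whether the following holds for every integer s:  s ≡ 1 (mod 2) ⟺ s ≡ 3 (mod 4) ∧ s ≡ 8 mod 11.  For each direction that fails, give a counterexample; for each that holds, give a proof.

(⇒) fails; (⇐) holds.

(→) This fails: s = 1 gives 1 ≡ 1 (mod 2) but 1 ≡ 1 (mod 4), so the conjunction on the right does not hold.

(←) Conversely, if s ≡ 3 (mod 4) and s ≡ 8 (mod 11), then by the Chinese remainder theorem s ≡ 19 (mod 44). Since 19 ≡ 1 (mod 2) and 2 ∣ 44, we get s ≡ 1 (mod 2).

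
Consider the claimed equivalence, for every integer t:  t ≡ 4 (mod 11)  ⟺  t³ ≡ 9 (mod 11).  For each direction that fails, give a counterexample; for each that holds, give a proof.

(⟸) Suppose t³ ≡ 9 (mod 11). The only residue r in {0, …, 10} with r³ ≡ 9 (mod 11) is r = 4, so t ≡ 4 (mod 11).

(⟹) Suppose t ≡ 4 (mod 11). Write t = 11j + 4. Then (11j + 4)³ = 1331j³ + 1452j² + 528j + 64 = 11(121j³ + 132j² + 48j + 5) + 9, so t³ ≡ 9 (mod 11).

Both implications hold.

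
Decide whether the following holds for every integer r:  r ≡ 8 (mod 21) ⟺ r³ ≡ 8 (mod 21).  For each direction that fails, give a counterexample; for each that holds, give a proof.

(⇒) Suppose r ≡ 8 (mod 21). Write r = 21j + 8. Then (21j + 8)³ = 9261j³ + 10584j² + 4032j + 512 = 21(441j³ + 504j² + 192j + 24) + 8, so r³ ≡ 8 (mod 21).

(⇐) This fails: take r = 2. Then 2³ = 8 ≡ 8 (mod 21), yet 2 ≡ 2 (mod 21), not 8.

Only the forward direction holds.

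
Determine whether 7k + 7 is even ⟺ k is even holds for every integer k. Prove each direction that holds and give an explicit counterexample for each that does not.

(⇒) fails and (⇐) fails.

(⇒) This fails: k = 5 gives 7k + 7 = 42, which is even, but 5 is odd, not even.

(⇐) This also fails: k = 0 is even, but 7k + 7 = 7 is odd, not even.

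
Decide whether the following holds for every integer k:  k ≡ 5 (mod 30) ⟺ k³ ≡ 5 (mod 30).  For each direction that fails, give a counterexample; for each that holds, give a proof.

The biconditional holds.

(⟸) Suppose k³ ≡ 5 (mod 30). The only residue r in {0, …, 29} with r³ ≡ 5 (mod 30) is r = 5, so k ≡ 5 (mod 30).

(⟹) Suppose k ≡ 5 (mod 30). Write k = 30j + 5. Then (30j + 5)³ = 27000j³ + 13500j² + 2250j + 125 = 30(900j³ + 450j² + 75j + 4) + 5, so k³ ≡ 5 (mod 30).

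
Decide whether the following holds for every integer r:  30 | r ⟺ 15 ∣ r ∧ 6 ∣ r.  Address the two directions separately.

Both directions hold.

(←) Suppose 15 ∣ r and 6 ∣ r. Any common multiple of 15 and 6 is a multiple of their lcm; here lcm(15, 6) = 15·6/gcd(15, 6) = 90/3 = 30, so 30 ∣ r.

(→) If 30 ∣ r, write r = 30q. Since 30 = 2·15, r = 15·(2q), so 15 ∣ r; and since 30 = 5·6, r = 6·(5q), so 6 ∣ r.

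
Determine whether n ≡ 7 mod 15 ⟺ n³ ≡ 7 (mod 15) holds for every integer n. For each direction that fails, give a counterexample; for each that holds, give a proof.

(⇒) fails and (⇐) fails.

(⇒) This fails: take n = 7. Then 7 ≡ 7 (mod 15), but 7³ = 343 ≡ 13 (mod 15), not 7.

(⇐) This fails: take n = 13. Then 13³ = 2197 ≡ 7 (mod 15), yet 13 ≡ 13 (mod 15), not 7.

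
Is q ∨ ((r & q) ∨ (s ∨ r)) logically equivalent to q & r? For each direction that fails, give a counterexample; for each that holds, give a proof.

Only the reverse direction holds.

Converse. Assume the antecedent. If s is true, q ∨ ((r & q) ∨ (s ∨ r)) reduces to true regardless of the other variables. If s is false, the antecedent forces (s = F, r = T, q = T), and q ∨ ((r & q) ∨ (s ∨ r)) holds there. Either way q ∨ ((r & q) ∨ (s ∨ r)) holds.

Forward direction. This fails. Under s = T, r = F, q = F, the left side is true but the right side is false.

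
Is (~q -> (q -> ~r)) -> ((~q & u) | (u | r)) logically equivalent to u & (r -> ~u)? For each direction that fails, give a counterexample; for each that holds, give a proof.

(⇒) fails; (⇐) holds.

(⟹) This fails. Under q = F, u = F, r = T, the left side is true but the right side is false.

(⟸) Assume the antecedent. If q is true, the antecedent forces (q = T, u = T, r = F), and the consequent holds there. If q is false, the antecedent forces (q = F, u = T, r = F), and the consequent holds there. Either way the consequent holds.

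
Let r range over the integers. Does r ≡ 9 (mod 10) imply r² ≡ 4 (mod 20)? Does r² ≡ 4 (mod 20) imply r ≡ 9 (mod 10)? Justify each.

[⇒] This fails: take r = 9. Then 9 ≡ 9 (mod 10), but 9² = 81 ≡ 1 (mod 20), not 4.

[⇐] This fails: take r = 2. Then 2² = 4 ≡ 4 (mod 20), yet 2 ≡ 2 (mod 10), not 9.

Neither implication holds.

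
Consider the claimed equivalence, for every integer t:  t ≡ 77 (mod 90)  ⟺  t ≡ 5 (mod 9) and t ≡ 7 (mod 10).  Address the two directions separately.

(→) Suppose t ≡ 77 (mod 90); write t = 90j + 77. Since 9 ∣ 90, reducing mod 9 gives t ≡ 77 ≡ 5 (mod 9); since 10 ∣ 90, reducing mod 10 gives t ≡ 77 ≡ 7 (mod 10).

(←) Conversely, if t ≡ 5 (mod 9) and t ≡ 7 (mod 10), then by the Chinese remainder theorem t ≡ 77 (mod 90). This is exactly t ≡ 77 (mod 90).

Both directions hold.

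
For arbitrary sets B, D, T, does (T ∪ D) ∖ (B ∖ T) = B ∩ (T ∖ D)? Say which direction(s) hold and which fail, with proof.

Only the reverse inclusion holds.

(⟸) Let x ∈ B ∩ (T ∖ D). Then x ∈ B ∩ T and x ∉ D, from which x ∈ (T ∪ D) ∖ (B ∖ T).

(⟹) This inclusion fails. Take B = ∅, D = {1}, T = ∅; then 1 ∈ (T ∪ D) ∖ (B ∖ T) but 1 ∉ B ∩ (T ∖ D).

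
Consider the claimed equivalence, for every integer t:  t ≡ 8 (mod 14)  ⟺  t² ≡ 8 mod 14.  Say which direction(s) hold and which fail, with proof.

(⇒) holds; (⇐) fails.

(←) This fails: take t = 6. Then 6² = 36 ≡ 8 (mod 14), yet 6 ≡ 6 (mod 14), not 8.

(→) Suppose t ≡ 8 (mod 14). Write t = 14j + 8. Then (14j + 8)² = 196j² + 224j + 64 = 14(14j² + 16j + 4) + 8, so t² ≡ 8 (mod 14).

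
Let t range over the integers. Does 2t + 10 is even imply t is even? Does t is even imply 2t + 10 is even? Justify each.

Only the reverse direction holds.

(→) This fails: take t = 5. Then 2t + 10 = 20, which is even, yet t = 5 is odd, not even.

(←) Suppose t is even. Since 2 is even, 2t is even for every t, so 2t + 10 has the same parity as 10, which is even. Hence 2t + 10 is even.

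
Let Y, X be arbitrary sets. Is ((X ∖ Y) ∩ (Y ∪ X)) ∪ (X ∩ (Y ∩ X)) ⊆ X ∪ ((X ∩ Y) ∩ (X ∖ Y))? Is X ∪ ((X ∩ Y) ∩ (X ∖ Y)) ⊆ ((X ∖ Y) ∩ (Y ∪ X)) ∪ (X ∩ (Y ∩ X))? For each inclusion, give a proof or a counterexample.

Forward inclusion. Let x ∈ ((X ∖ Y) ∩ (Y ∪ X)) ∪ (X ∩ (Y ∩ X)). Then either x ∈ X and x ∉ Y; or x ∈ Y ∩ X. In each case x ∈ X ∪ ((X ∩ Y) ∩ (X ∖ Y)), so ((X ∖ Y) ∩ (Y ∪ X)) ∪ (X ∩ (Y ∩ X)) ⊆ X ∪ ((X ∩ Y) ∩ (X ∖ Y)).

Reverse inclusion. Let x ∈ X ∪ ((X ∩ Y) ∩ (X ∖ Y)). Then either x ∈ X and x ∉ Y; or x ∈ Y ∩ X. In each case x ∈ ((X ∖ Y) ∩ (Y ∪ X)) ∪ (X ∩ (Y ∩ X)), so X ∪ ((X ∩ Y) ∩ (X ∖ Y)) ⊆ ((X ∖ Y) ∩ (Y ∪ X)) ∪ (X ∩ (Y ∩ X)).

The two sets are equal.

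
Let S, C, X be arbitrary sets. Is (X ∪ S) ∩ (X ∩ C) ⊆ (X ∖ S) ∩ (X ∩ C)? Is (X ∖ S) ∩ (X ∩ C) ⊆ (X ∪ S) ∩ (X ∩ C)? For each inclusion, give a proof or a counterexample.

(⊆) This inclusion fails. Take S = {1}, C = {1}, X = {1}; then 1 ∈ (X ∪ S) ∩ (X ∩ C) but 1 ∉ (X ∖ S) ∩ (X ∩ C).

(⊇) Let x ∈ (X ∖ S) ∩ (X ∩ C). Then x ∈ C ∩ X and x ∉ S, from which x ∈ (X ∪ S) ∩ (X ∩ C).

The sets are not equal: only the reverse inclusion holds.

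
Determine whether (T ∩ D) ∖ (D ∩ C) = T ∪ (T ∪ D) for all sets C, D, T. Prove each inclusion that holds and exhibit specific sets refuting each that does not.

Only the forward inclusion holds.

(⊆) Let x ∈ (T ∩ D) ∖ (D ∩ C). Then x ∈ D ∩ T and x ∉ C, from which x ∈ T ∪ (T ∪ D).

(⊇) This inclusion fails. Take C = ∅, D = {1}, T = ∅; then 1 ∈ T ∪ (T ∪ D) but 1 ∉ (T ∩ D) ∖ (D ∩ C).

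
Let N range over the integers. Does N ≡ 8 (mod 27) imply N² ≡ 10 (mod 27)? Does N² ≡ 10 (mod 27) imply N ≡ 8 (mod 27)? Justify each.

(⇐) This fails: take N = 19. Then 19² = 361 ≡ 10 (mod 27), yet 19 ≡ 19 (mod 27), not 8.

(⇒) Suppose N ≡ 8 (mod 27). Write N = 27j + 8. Then (27j + 8)² = 729j² + 432j + 64 = 27(27j² + 16j + 2) + 10, so N² ≡ 10 (mod 27).

The forward direction holds; the converse fails.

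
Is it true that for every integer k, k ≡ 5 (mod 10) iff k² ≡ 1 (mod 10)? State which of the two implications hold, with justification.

Neither direction holds.

(⟹) This fails: take k = 5. Then 5 ≡ 5 (mod 10), but 5² = 25 ≡ 5 (mod 10), not 1.

(⟸) This fails: take k = 1. Then 1² = 1 ≡ 1 (mod 10), yet 1 ≡ 1 (mod 10), not 5.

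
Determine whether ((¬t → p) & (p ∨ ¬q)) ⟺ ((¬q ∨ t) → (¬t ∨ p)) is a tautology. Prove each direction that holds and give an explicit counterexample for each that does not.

(⇒) This fails. Under t = T, p = F, q = F, the left side is true but the right side is false.

(⇐) This fails. Under t = F, p = F, q = F, the left side is false but the right side is true.

Both directions fail.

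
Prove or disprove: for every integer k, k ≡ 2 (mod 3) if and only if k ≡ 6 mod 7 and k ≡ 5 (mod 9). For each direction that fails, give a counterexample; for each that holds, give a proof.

Not equivalent: only (⇐) holds.

(⇒) This fails: k = 2 gives 2 ≡ 2 (mod 3) but 2 ≡ 2 (mod 7), so the conjunction on the right does not hold.

(⇐) Conversely, if k ≡ 6 (mod 7) and k ≡ 5 (mod 9), then by the Chinese remainder theorem k ≡ 41 (mod 63). Since 41 ≡ 2 (mod 3) and 3 ∣ 63, we get k ≡ 2 (mod 3).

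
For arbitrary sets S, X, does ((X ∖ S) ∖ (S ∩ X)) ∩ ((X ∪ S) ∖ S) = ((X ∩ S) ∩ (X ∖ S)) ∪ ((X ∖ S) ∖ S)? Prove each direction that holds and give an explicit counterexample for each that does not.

Both inclusions hold; the sets are equal.

Forward inclusion. Let x ∈ ((X ∖ S) ∖ (S ∩ X)) ∩ ((X ∪ S) ∖ S). Then x ∈ X and x ∉ S, from which x ∈ ((X ∩ S) ∩ (X ∖ S)) ∪ ((X ∖ S) ∖ S).

Reverse inclusion. Let x ∈ ((X ∩ S) ∩ (X ∖ S)) ∪ ((X ∖ S) ∖ S). Then x ∈ X and x ∉ S, from which x ∈ ((X ∖ S) ∖ (S ∩ X)) ∩ ((X ∪ S) ∖ S).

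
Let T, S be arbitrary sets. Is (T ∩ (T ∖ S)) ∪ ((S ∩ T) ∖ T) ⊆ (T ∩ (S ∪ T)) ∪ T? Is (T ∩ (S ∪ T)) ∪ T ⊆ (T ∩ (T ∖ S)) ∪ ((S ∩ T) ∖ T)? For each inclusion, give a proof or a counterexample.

(⊆) holds; (⊇) fails.

(⟹) Let x ∈ (T ∩ (T ∖ S)) ∪ ((S ∩ T) ∖ T). Then x ∈ T and x ∉ S, from which x ∈ (T ∩ (S ∪ T)) ∪ T.

(⟸) This inclusion fails. Take T = {1}, S = {1}; then 1 ∈ (T ∩ (S ∪ T)) ∪ T but 1 ∉ (T ∩ (T ∖ S)) ∪ ((S ∩ T) ∖ T).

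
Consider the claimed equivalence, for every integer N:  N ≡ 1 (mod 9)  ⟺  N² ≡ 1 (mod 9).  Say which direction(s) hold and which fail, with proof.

The forward direction holds; the converse fails.

(⇐) This fails: take N = 8. Then 8² = 64 ≡ 1 (mod 9), yet 8 ≡ 8 (mod 9), not 1.

(⇒) Suppose N ≡ 1 (mod 9). Write N = 9j + 1. Then (9j + 1)² = 81j² + 18j + 1 = 9(9j² + 2j) + 1, so N² ≡ 1 (mod 9).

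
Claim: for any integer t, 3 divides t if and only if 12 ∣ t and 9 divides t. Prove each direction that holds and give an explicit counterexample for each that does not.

Only the reverse direction holds.

Forward direction. This fails: take t = 3. Certainly 3 ∣ 3, but 12 ∤ 3.

Converse. Suppose 12 ∣ t and 9 ∣ t. Any common multiple of 12 and 9 is a multiple of their lcm; here lcm(12, 9) = 12·9/gcd(12, 9) = 108/3 = 36, so 36 ∣ t. Since 3 ∣ 36, it follows that 3 ∣ t.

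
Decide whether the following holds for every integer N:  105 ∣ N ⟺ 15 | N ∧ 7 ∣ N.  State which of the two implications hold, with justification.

[⇒] If 105 ∣ N, write N = 105q. Since 105 = 7·15, N = 15·(7q), so 15 ∣ N; and since 105 = 15·7, N = 7·(15q), so 7 ∣ N.

[⇐] Suppose 15 ∣ N and 7 ∣ N. Any common multiple of 15 and 7 is a multiple of their lcm; here gcd(15, 7) = 1, so lcm(15, 7) = 15·7 = 105, so 105 ∣ N.

Both implications hold.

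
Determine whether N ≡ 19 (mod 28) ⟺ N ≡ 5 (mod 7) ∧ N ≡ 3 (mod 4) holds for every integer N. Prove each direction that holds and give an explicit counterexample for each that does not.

[⇒] Suppose N ≡ 19 (mod 28); write N = 28j + 19. Since 7 ∣ 28, reducing mod 7 gives N ≡ 19 ≡ 5 (mod 7); since 4 ∣ 28, reducing mod 4 gives N ≡ 19 ≡ 3 (mod 4).

[⇐] Conversely, if N ≡ 5 (mod 7) and N ≡ 3 (mod 4), then by the Chinese remainder theorem N ≡ 19 (mod 28). This is exactly N ≡ 19 (mod 28).

Both directions hold; the statement is true.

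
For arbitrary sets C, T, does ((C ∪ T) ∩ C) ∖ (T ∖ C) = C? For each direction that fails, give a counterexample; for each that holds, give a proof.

Forward inclusion. Let x ∈ ((C ∪ T) ∩ C) ∖ (T ∖ C). Then either x ∈ C and x ∉ T; or x ∈ C ∩ T. In each case x ∈ C, so ((C ∪ T) ∩ C) ∖ (T ∖ C) ⊆ C.

Reverse inclusion. Let x ∈ C. Then either x ∈ C and x ∉ T; or x ∈ C ∩ T. In each case x ∈ ((C ∪ T) ∩ C) ∖ (T ∖ C), so C ⊆ ((C ∪ T) ∩ C) ∖ (T ∖ C).

Both inclusions hold; the sets are equal.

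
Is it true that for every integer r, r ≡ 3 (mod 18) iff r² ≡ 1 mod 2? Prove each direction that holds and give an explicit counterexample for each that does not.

(⟸) This fails: take r = 1. Then 1² = 1 ≡ 1 (mod 2), yet 1 ≡ 1 (mod 18), not 3.

(⟹) Suppose r ≡ 3 (mod 18). Then r² ≡ 3² = 9 (mod 18), and since 2 ∣ 18, also r² ≡ 1 (mod 2).

Only the forward direction holds.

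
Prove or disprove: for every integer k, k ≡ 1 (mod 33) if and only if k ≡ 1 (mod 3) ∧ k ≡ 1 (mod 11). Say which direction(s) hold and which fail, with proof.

Equivalent; both directions hold.

(⟹) Suppose k ≡ 1 (mod 33); write k = 33j + 1. Since 3 ∣ 33, reducing mod 3 gives k ≡ 1 (mod 3); since 11 ∣ 33, reducing mod 11 gives k ≡ 1 (mod 11).

(⟸) Conversely, if k ≡ 1 (mod 3) and k ≡ 1 (mod 11), then by the Chinese remainder theorem k ≡ 1 (mod 33). This is exactly k ≡ 1 (mod 33).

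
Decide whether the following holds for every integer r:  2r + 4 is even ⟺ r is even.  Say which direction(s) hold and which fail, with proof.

[⇒] This fails: take r = 1. Then 2r + 4 = 6, which is even, yet r = 1 is odd, not even.

[⇐] Suppose r is even. Since 2 is even, 2r is even for every r, so 2r + 4 has the same parity as 4, which is even. Hence 2r + 4 is even.

Not equivalent: only (⇐) holds.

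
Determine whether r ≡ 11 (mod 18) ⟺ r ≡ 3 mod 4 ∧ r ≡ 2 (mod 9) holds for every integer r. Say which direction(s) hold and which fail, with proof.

The forward direction fails; the converse holds.

(⇒) This fails: r = 29 gives 29 ≡ 11 (mod 18) but 29 ≡ 1 (mod 4), so the conjunction on the right does not hold.

(⇐) Conversely, if r ≡ 3 (mod 4) and r ≡ 2 (mod 9), then by the Chinese remainder theorem r ≡ 11 (mod 36). Since 11 ≡ 11 (mod 18) and 18 ∣ 36, we get r ≡ 11 (mod 18).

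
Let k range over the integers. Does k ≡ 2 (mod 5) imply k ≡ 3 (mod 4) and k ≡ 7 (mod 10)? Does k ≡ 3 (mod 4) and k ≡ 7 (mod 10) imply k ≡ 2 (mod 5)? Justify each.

Only the reverse direction holds.

(⟹) This fails: k = 17 gives 17 ≡ 2 (mod 5) but 17 ≡ 1 (mod 4), so the conjunction on the right does not hold.

(⟸) Conversely, if k ≡ 3 (mod 4) and k ≡ 7 (mod 10), then by the Chinese remainder theorem k ≡ 7 (mod 20). Since 7 ≡ 2 (mod 5) and 5 ∣ 20, we get k ≡ 2 (mod 5).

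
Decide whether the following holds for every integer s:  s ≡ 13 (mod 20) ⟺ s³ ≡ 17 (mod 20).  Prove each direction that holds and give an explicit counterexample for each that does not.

(→) Suppose s ≡ 13 (mod 20). Write s = 20j + 13. Then (20j + 13)³ = 8000j³ + 15600j² + 10140j + 2197 = 20(400j³ + 780j² + 507j + 109) + 17, so s³ ≡ 17 (mod 20).

(←) Conversely, suppose s³ ≡ 17 (mod 20). The only residue r in {0, …, 19} with r³ ≡ 17 (mod 20) is r = 13, so s ≡ 13 (mod 20).

Both directions hold.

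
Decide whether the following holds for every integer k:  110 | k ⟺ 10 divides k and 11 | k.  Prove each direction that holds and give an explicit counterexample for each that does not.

Both directions hold.

(⟹) If 110 ∣ k, write k = 110q. Since 110 = 11·10, k = 10·(11q), so 10 ∣ k; and since 110 = 10·11, k = 11·(10q), so 11 ∣ k.

(⟸) Suppose 10 ∣ k and 11 ∣ k. Any common multiple of 10 and 11 is a multiple of their lcm; here gcd(10, 11) = 1, so lcm(10, 11) = 10·11 = 110, so 110 ∣ k.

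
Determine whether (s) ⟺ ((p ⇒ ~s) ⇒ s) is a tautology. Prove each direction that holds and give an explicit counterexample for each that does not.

Both directions hold; the statement is true.

(→) Assume the antecedent. If s is true, (p ⇒ ~s) ⇒ s reduces to true regardless of the other variables. If s is false, the antecedent cannot hold. Either way (p ⇒ ~s) ⇒ s holds.

(←) Assume the antecedent. If s is true, s reduces to true regardless of the other variables. If s is false, the antecedent cannot hold. Either way s holds.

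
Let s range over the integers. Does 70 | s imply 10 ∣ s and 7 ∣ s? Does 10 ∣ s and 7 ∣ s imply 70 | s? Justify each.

[⇒] If 70 ∣ s, write s = 70q. Since 70 = 7·10, s = 10·(7q), so 10 ∣ s; and since 70 = 10·7, s = 7·(10q), so 7 ∣ s.

[⇐] Suppose 10 ∣ s and 7 ∣ s. Any common multiple of 10 and 7 is a multiple of their lcm; here gcd(10, 7) = 1, so lcm(10, 7) = 10·7 = 70, so 70 ∣ s.

The biconditional holds.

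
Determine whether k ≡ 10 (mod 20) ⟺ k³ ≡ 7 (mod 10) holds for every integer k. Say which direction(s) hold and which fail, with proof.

(⇒) fails and (⇐) fails.

[⇒] This fails: take k = 10. Then 10 ≡ 10 (mod 20), but 10³ = 1000 ≡ 0 (mod 10), not 7.

[⇐] This fails: take k = 3. Then 3³ = 27 ≡ 7 (mod 10), yet 3 ≡ 3 (mod 20), not 10.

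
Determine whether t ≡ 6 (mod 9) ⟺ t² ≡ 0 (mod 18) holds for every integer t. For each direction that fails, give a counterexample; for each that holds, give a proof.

Both directions fail.

(⇒) This fails: take t = 15. Then 15 ≡ 6 (mod 9), but 15² = 225 ≡ 9 (mod 18), not 0.

(⇐) This fails: take t = 0. Then 0² = 0 ≡ 0 (mod 18), yet 0 ≡ 0 (mod 9), not 6.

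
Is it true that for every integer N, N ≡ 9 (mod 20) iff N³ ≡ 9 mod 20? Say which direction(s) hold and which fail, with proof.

Forward direction. Suppose N ≡ 9 (mod 20). Write N = 20j + 9. Then (20j + 9)³ = 8000j³ + 10800j² + 4860j + 729 = 20(400j³ + 540j² + 243j + 36) + 9, so N³ ≡ 9 (mod 20).

Converse. Suppose N³ ≡ 9 (mod 20). The only residue r in {0, …, 19} with r³ ≡ 9 (mod 20) is r = 9, so N ≡ 9 (mod 20).

Both directions hold; the statement is true.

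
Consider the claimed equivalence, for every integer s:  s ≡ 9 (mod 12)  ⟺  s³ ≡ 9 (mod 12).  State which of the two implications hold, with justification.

Forward direction. Suppose s ≡ 9 (mod 12). Write s = 12j + 9. Then (12j + 9)³ = 1728j³ + 3888j² + 2916j + 729 = 12(144j³ + 324j² + 243j + 60) + 9, so s³ ≡ 9 (mod 12).

Converse. For the converse, argue contrapositively. If s ≢ 9 (mod 12), then s is congruent to one of 0, 1, 2, 3, 4, 5, 6, 7, 8, 10, 11 modulo 12, and these give s³ ≡ 0, 1, 8, 3, 4, 5, 0, 7, 8, 4, 11 respectively — never 9.

The biconditional holds.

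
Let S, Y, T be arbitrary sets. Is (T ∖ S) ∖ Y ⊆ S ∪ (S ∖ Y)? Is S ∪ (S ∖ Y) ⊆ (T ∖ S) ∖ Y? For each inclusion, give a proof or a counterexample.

Neither inclusion holds.

(⊆) This inclusion fails. Take S = ∅, Y = ∅, T = {1}; then 1 ∈ (T ∖ S) ∖ Y but 1 ∉ S ∪ (S ∖ Y).

(⊇) This inclusion fails. Take S = {1}, Y = ∅, T = ∅; then 1 ∈ S ∪ (S ∖ Y) but 1 ∉ (T ∖ S) ∖ Y.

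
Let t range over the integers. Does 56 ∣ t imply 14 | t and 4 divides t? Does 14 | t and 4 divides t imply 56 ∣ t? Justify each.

Only the forward implication holds.

(⇒) If 56 ∣ t, write t = 56q. Since 56 = 4·14, t = 14·(4q), so 14 ∣ t; and since 56 = 14·4, t = 4·(14q), so 4 ∣ t.

(⇐) This fails: take t = 28. Both 14 ∣ 28 and 4 ∣ 28, yet 28 is not a multiple of 56 (since 28 = 0·56 + 28), so 56 ∤ 28.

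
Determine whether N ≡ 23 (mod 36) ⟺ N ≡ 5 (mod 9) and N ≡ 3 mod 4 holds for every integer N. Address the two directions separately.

Both implications hold.

[⇒] Suppose N ≡ 23 (mod 36); write N = 36j + 23. Since 9 ∣ 36, reducing mod 9 gives N ≡ 23 ≡ 5 (mod 9); since 4 ∣ 36, reducing mod 4 gives N ≡ 23 ≡ 3 (mod 4).

[⇐] Conversely, if N ≡ 5 (mod 9) and N ≡ 3 (mod 4), then by the Chinese remainder theorem N ≡ 23 (mod 36). This is exactly N ≡ 23 (mod 36).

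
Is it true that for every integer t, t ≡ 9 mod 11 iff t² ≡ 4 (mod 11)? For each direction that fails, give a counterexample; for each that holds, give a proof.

(←) This fails: take t = 2. Then 2² = 4 ≡ 4 (mod 11), yet 2 ≡ 2 (mod 11), not 9.

(→) Suppose t ≡ 9 mod 11. Write t = 11j + 9. Then (11j + 9)² = 121j² + 198j + 81 = 11(11j² + 18j + 7) + 4, so t² ≡ 4 (mod 11).

Not equivalent: only (⇒) holds.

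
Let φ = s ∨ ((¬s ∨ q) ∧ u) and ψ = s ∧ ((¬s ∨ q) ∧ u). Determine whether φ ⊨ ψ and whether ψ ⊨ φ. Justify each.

The forward direction fails; the converse holds.

(→) This fails. Under s = T, q = F, u = F, the left side is true but the right side is false.

(←) Assume the antecedent. If s is true, s ∨ ((¬s ∨ q) ∧ u) reduces to true regardless of the other variables. If s is false, the antecedent cannot hold. Either way s ∨ ((¬s ∨ q) ∧ u) holds.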